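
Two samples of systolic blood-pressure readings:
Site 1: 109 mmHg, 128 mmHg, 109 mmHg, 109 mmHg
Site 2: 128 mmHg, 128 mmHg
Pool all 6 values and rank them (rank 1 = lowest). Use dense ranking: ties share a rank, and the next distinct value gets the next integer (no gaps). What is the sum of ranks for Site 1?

5

Sorted (ascending): 109, 109, 109, 128, 128, 128
The 3 values of 109 share dense rank 1.
The 3 values of 128 share dense rank 2.
Site 1 values → pooled ranks: 109→1, 128→2, 109→1, 109→1
Rank sum = 1 + 2 + 1 + 1 = 5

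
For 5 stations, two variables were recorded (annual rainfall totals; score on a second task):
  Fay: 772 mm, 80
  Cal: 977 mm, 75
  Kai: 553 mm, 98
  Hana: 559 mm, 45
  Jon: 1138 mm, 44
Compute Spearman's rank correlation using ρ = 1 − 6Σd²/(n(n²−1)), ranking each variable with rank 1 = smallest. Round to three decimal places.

-0.700

Ranks of variable 1: 3, 4, 1, 2, 5
Ranks of variable 2: 4, 3, 5, 2, 1
d = r₁ − r₂: -1, 1, -4, 0, 4
d²: 1, 1, 16, 0, 16; Σd² = 34
ρ = 1 − 6·34/(5·24) = 1 − 204/120 = -0.700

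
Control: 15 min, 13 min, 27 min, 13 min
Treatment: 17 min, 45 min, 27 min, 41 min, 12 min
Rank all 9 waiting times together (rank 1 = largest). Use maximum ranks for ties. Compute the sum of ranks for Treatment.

21

Sorted (descending): 45, 41, 27, 27, 17, 15, 13, 13, 12
The 2 values of 27 occupy positions 3–4 → each gets rank 4.
The 2 values of 13 occupy positions 7–8 → each gets rank 8.
Treatment values → pooled ranks: 17→5, 45→1, 27→4, 41→2, 12→9
Rank sum = 5 + 1 + 4 + 2 + 9 = 21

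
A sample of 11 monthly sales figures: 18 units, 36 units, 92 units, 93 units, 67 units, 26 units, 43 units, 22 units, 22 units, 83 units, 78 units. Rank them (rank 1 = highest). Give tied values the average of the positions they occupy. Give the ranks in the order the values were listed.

11, 7, 2, 1, 5, 8, 6, 9.5, 9.5, 3, 4

Sorted (descending): 93, 92, 83, 78, 67, 43, 36, 26, 22, 22, 18
The 2 values of 22 occupy positions 9–10 → average rank (9+10)/2 = 9.5.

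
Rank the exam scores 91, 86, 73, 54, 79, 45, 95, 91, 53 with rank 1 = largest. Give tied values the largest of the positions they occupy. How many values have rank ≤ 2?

Sorted (descending): 95, 91, 91, 86, 79, 73, 54, 53, 45
The 2 values of 91 occupy positions 2–3 → each gets rank 3.
Ranks ≤ 2: {1} → 1 value.

1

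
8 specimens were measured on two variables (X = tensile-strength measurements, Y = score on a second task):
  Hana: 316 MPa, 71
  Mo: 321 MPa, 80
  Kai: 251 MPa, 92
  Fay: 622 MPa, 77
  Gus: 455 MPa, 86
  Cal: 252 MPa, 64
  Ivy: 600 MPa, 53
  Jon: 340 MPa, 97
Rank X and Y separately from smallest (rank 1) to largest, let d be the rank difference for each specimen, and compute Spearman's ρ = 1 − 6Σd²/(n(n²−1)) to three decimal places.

-0.167

Ranks of variable 1: 3, 4, 1, 8, 6, 2, 7, 5
Ranks of variable 2: 3, 5, 7, 4, 6, 2, 1, 8
d = r₁ − r₂: 0, -1, -6, 4, 0, 0, 6, -3
d²: 0, 1, 36, 16, 0, 0, 36, 9; Σd² = 98
ρ = 1 − 6·98/(8·63) = 1 − 588/504 = -0.167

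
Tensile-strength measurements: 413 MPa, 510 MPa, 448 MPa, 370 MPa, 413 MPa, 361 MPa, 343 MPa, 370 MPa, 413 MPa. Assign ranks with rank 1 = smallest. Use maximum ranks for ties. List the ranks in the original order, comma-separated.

7, 9, 8, 4, 7, 2, 1, 4, 7

Sorted (ascending): 343, 361, 370, 370, 413, 413, 413, 448, 510
The 2 values of 370 occupy positions 3–4 → each gets rank 4.
The 3 values of 413 occupy positions 5–7 → each gets rank 7.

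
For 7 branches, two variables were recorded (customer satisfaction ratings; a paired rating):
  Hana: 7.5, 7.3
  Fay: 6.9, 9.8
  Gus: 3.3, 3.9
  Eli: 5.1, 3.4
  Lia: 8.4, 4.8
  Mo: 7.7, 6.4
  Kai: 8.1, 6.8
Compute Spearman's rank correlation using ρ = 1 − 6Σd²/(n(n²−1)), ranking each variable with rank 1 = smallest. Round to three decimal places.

0.286

Ranks of variable 1: 4, 3, 1, 2, 7, 5, 6
Ranks of variable 2: 6, 7, 2, 1, 3, 4, 5
d = r₁ − r₂: -2, -4, -1, 1, 4, 1, 1
d²: 4, 16, 1, 1, 16, 1, 1; Σd² = 40
ρ = 1 − 6·40/(7·48) = 1 − 240/336 = 0.286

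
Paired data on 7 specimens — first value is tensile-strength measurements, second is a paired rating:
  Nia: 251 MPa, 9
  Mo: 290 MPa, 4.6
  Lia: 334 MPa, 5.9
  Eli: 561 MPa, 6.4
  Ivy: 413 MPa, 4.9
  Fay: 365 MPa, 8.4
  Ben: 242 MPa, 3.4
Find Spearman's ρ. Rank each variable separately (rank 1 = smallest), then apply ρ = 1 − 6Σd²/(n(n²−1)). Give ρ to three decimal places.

0.286

Ranks of variable 1: 2, 3, 4, 7, 6, 5, 1
Ranks of variable 2: 7, 2, 4, 5, 3, 6, 1
d = r₁ − r₂: -5, 1, 0, 2, 3, -1, 0
d²: 25, 1, 0, 4, 9, 1, 0; Σd² = 40
ρ = 1 − 6·40/(7·48) = 1 − 240/336 = 0.286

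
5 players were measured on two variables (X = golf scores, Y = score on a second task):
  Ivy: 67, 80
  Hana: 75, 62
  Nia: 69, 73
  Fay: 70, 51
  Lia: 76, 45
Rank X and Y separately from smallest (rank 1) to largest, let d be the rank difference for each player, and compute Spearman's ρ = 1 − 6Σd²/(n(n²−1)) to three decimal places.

Ranks of variable 1: 1, 4, 2, 3, 5
Ranks of variable 2: 5, 3, 4, 2, 1
d = r₁ − r₂: -4, 1, -2, 1, 4
d²: 16, 1, 4, 1, 16; Σd² = 38
ρ = 1 − 6·38/(5·24) = 1 − 228/120 = -0.900

-0.900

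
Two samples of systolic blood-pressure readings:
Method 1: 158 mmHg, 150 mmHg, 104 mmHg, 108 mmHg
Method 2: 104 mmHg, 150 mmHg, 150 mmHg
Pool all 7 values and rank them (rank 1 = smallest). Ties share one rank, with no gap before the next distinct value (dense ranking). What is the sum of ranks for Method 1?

Sorted (ascending): 104, 104, 108, 150, 150, 150, 158
The 2 values of 104 share dense rank 1.
The 3 values of 150 share dense rank 3.
Remaining distinct values take the next consecutive integers.
Method 1 values → pooled ranks: 158→4, 150→3, 104→1, 108→2
Rank sum = 4 + 3 + 1 + 2 = 10

10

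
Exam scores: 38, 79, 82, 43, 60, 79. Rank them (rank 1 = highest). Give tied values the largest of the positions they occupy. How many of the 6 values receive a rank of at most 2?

1

Sorted (descending): 82, 79, 79, 60, 43, 38
The 2 values of 79 occupy positions 2–3 → each gets rank 3.
Ranks ≤ 2: {1} → 1 value.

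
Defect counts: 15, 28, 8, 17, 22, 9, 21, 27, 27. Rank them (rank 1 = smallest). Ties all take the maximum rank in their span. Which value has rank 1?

Sorted (ascending): 8, 9, 15, 17, 21, 22, 27, 27, 28
The 2 values of 27 occupy positions 7–8 → each gets rank 8.
Rank 1 → value 8.

8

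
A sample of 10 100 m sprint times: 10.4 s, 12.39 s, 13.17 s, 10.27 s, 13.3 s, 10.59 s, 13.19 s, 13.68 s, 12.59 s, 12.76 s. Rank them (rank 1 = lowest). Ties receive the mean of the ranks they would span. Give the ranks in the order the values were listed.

2, 4, 7, 1, 9, 3, 8, 10, 5, 6

Sorted (ascending): 10.27, 10.4, 10.59, 12.39, 12.59, 12.76, 13.17, 13.19, 13.3, 13.68
No ties — each value takes its position as its rank.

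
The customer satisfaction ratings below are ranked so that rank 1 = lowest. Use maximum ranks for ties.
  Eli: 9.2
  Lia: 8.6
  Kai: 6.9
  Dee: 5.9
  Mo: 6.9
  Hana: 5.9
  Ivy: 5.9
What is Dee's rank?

Sorted (ascending): 5.9, 5.9, 5.9, 6.9, 6.9, 8.6, 9.2
The 3 values of 5.9 occupy positions 1–3 → each gets rank 3.
The 2 values of 6.9 occupy positions 4–5 → each gets rank 5.
Dee has value 5.9 → rank 3.

3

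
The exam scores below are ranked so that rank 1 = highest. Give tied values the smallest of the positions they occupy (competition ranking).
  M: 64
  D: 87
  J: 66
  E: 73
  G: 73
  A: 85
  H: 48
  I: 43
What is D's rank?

1

Sorted (descending): 87, 85, 73, 73, 66, 64, 48, 43
The 2 values of 73 occupy positions 3–4 → each gets rank 3.
D has value 87 → rank 1.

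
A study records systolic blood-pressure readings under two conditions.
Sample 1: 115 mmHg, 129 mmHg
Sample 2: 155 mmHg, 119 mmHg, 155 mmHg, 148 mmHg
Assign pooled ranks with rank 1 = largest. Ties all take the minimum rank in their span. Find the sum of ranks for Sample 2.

Sorted (descending): 155, 155, 148, 129, 119, 115
The 2 values of 155 occupy positions 1–2 → each gets rank 1.
Sample 2 values → pooled ranks: 155→1, 119→5, 155→1, 148→3
Rank sum = 1 + 5 + 1 + 3 = 10

10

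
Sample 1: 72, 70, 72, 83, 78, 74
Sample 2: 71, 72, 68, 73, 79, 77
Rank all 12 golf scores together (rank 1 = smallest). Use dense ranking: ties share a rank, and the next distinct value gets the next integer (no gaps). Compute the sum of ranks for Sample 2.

Sorted (ascending): 68, 70, 71, 72, 72, 72, 73, 74, 77, 78, 79, 83
The 3 values of 72 share dense rank 4.
Remaining distinct values take the next consecutive integers.
Sample 2 values → pooled ranks: 71→3, 72→4, 68→1, 73→5, 79→9, 77→7
Rank sum = 3 + 4 + 1 + 5 + 9 + 7 = 29

29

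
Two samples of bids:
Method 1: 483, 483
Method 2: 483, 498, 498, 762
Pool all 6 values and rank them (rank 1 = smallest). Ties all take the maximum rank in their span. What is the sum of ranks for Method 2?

Sorted (ascending): 483, 483, 483, 498, 498, 762
The 3 values of 483 occupy positions 1–3 → each gets rank 3.
The 2 values of 498 occupy positions 4–5 → each gets rank 5.
Method 2 values → pooled ranks: 483→3, 498→5, 498→5, 762→6
Rank sum = 3 + 5 + 5 + 6 = 19

19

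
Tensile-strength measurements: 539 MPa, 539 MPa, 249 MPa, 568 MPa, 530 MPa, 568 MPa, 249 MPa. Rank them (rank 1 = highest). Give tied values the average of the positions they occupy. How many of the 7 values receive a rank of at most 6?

5

Sorted (descending): 568, 568, 539, 539, 530, 249, 249
The 2 values of 568 occupy positions 1–2 → average rank (1+2)/2 = 1.5.
The 2 values of 539 occupy positions 3–4 → average rank (3+4)/2 = 3.5.
The 2 values of 249 occupy positions 6–7 → average rank (6+7)/2 = 6.5.
Ranks ≤ 6: {1.5, 1.5, 3.5, 3.5, 5} → 5 values.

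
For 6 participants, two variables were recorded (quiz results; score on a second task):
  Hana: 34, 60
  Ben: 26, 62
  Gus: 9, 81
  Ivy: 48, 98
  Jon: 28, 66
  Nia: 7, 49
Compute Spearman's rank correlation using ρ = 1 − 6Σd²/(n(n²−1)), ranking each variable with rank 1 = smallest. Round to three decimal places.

0.486

Ranks of variable 1: 5, 3, 2, 6, 4, 1
Ranks of variable 2: 2, 3, 5, 6, 4, 1
d = r₁ − r₂: 3, 0, -3, 0, 0, 0
d²: 9, 0, 9, 0, 0, 0; Σd² = 18
ρ = 1 − 6·18/(6·35) = 1 − 108/210 = 0.486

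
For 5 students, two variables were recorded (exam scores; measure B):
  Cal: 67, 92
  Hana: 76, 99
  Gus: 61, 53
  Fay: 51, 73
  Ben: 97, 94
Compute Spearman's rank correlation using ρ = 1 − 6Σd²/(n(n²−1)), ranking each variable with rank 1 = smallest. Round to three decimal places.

0.800

Ranks of variable 1: 3, 4, 2, 1, 5
Ranks of variable 2: 3, 5, 1, 2, 4
d = r₁ − r₂: 0, -1, 1, -1, 1
d²: 0, 1, 1, 1, 1; Σd² = 4
ρ = 1 − 6·4/(5·24) = 1 − 24/120 = 0.800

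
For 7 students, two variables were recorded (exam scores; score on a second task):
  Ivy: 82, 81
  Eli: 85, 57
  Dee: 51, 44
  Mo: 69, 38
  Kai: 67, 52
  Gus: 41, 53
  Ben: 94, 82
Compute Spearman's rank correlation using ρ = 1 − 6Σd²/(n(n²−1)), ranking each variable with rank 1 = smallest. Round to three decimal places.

0.643

Ranks of variable 1: 5, 6, 2, 4, 3, 1, 7
Ranks of variable 2: 6, 5, 2, 1, 3, 4, 7
d = r₁ − r₂: -1, 1, 0, 3, 0, -3, 0
d²: 1, 1, 0, 9, 0, 9, 0; Σd² = 20
ρ = 1 − 6·20/(7·48) = 1 − 120/336 = 0.643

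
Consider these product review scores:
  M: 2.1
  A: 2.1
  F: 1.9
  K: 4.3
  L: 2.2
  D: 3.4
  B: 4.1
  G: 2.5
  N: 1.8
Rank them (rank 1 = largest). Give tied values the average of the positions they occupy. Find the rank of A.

Sorted (descending): 4.3, 4.1, 3.4, 2.5, 2.2, 2.1, 2.1, 1.9, 1.8
The 2 values of 2.1 occupy positions 6–7 → average rank (6+7)/2 = 6.5.
A has value 2.1 → rank 6.5.

6.5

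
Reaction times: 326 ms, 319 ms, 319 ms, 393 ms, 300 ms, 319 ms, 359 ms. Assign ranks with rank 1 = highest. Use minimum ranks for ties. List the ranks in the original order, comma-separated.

Sorted (descending): 393, 359, 326, 319, 319, 319, 300
The 3 values of 319 occupy positions 4–6 → each gets rank 4.

3, 4, 4, 1, 7, 4, 2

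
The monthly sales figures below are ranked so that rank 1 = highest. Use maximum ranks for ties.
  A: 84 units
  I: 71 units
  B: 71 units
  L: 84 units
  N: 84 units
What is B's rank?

5

Sorted (descending): 84, 84, 84, 71, 71
The 3 values of 84 occupy positions 1–3 → each gets rank 3.
The 2 values of 71 occupy positions 4–5 → each gets rank 5.
B has value 71 units → rank 5.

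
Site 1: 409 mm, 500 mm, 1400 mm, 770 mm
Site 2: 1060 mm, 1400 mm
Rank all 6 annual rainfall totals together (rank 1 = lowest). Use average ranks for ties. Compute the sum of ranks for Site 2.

Sorted (ascending): 409, 500, 770, 1060, 1400, 1400
The 2 values of 1400 occupy positions 5–6 → average rank (5+6)/2 = 5.5.
Site 2 values → pooled ranks: 1060→4, 1400→5.5
Rank sum = 4 + 5.5 = 9.5

9.5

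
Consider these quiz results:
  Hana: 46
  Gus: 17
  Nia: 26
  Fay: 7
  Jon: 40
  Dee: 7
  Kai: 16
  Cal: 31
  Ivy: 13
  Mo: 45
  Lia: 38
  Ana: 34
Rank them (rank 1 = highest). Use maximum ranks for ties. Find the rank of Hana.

Sorted (descending): 46, 45, 40, 38, 34, 31, 26, 17, 16, 13, 7, 7
The 2 values of 7 occupy positions 11–12 → each gets rank 12.
Hana has value 46 → rank 1.

1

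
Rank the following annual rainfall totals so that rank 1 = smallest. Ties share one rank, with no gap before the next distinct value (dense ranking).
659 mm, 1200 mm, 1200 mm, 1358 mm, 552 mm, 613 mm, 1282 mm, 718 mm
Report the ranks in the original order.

3, 5, 5, 7, 1, 2, 6, 4

Sorted (ascending): 552, 613, 659, 718, 1200, 1200, 1282, 1358
The 2 values of 1200 share dense rank 5.
Remaining distinct values take the next consecutive integers.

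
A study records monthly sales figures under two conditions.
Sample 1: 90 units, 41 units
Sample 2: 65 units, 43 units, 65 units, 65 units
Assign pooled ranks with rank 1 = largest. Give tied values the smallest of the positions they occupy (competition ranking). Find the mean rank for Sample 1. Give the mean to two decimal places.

3.50

Sorted (descending): 90, 65, 65, 65, 43, 41
The 3 values of 65 occupy positions 2–4 → each gets rank 2.
Sample 1 values → pooled ranks: 90→1, 41→6
Mean rank = (1 + 6) / 2 = 3.50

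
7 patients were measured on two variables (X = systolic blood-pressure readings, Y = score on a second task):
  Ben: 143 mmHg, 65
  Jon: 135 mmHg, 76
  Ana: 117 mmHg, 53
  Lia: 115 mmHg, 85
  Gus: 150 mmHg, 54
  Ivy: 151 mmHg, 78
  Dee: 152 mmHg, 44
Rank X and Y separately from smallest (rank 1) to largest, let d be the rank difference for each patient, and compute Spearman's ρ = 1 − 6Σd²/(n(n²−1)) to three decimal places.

Ranks of variable 1: 4, 3, 2, 1, 5, 6, 7
Ranks of variable 2: 4, 5, 2, 7, 3, 6, 1
d = r₁ − r₂: 0, -2, 0, -6, 2, 0, 6
d²: 0, 4, 0, 36, 4, 0, 36; Σd² = 80
ρ = 1 − 6·80/(7·48) = 1 − 480/336 = -0.429

-0.429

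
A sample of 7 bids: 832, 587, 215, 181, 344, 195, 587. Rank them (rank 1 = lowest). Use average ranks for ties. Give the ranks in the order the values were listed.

Sorted (ascending): 181, 195, 215, 344, 587, 587, 832
The 2 values of 587 occupy positions 5–6 → average rank (5+6)/2 = 5.5.

7, 5.5, 3, 1, 4, 2, 5.5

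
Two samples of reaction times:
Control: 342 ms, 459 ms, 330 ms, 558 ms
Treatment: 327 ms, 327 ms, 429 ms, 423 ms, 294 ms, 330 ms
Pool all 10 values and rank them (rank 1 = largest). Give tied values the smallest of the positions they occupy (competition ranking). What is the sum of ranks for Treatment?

Sorted (descending): 558, 459, 429, 423, 342, 330, 330, 327, 327, 294
The 2 values of 330 occupy positions 6–7 → each gets rank 6.
The 2 values of 327 occupy positions 8–9 → each gets rank 8.
Treatment values → pooled ranks: 327→8, 327→8, 429→3, 423→4, 294→10, 330→6
Rank sum = 8 + 8 + 3 + 4 + 10 + 6 = 39

39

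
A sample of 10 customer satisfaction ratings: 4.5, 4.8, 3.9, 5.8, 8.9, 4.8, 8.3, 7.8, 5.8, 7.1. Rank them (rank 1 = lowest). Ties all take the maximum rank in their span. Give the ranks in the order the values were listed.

Sorted (ascending): 3.9, 4.5, 4.8, 4.8, 5.8, 5.8, 7.1, 7.8, 8.3, 8.9
The 2 values of 4.8 occupy positions 3–4 → each gets rank 4.
The 2 values of 5.8 occupy positions 5–6 → each gets rank 6.

2, 4, 1, 6, 10, 4, 9, 8, 6, 7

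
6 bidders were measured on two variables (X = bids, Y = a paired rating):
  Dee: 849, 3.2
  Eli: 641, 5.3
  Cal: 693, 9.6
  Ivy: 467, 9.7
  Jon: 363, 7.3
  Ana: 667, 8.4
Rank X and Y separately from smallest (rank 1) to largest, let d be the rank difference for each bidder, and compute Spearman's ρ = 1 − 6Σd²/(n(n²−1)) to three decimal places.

-0.314

Ranks of variable 1: 6, 3, 5, 2, 1, 4
Ranks of variable 2: 1, 2, 5, 6, 3, 4
d = r₁ − r₂: 5, 1, 0, -4, -2, 0
d²: 25, 1, 0, 16, 4, 0; Σd² = 46
ρ = 1 − 6·46/(6·35) = 1 − 276/210 = -0.314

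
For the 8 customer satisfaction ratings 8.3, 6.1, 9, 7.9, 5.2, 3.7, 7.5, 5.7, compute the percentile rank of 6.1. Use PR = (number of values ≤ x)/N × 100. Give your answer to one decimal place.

50.0

N = 8.
Strictly below 6.1: 3. Equal to 6.1: 1.
PR = 4/8 × 100 = 50.0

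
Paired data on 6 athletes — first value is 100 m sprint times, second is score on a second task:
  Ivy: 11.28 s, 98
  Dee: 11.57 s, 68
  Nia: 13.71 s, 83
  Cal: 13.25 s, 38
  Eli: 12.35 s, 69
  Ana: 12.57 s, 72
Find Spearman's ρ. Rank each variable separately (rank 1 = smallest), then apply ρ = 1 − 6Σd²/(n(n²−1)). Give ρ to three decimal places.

-0.200

Ranks of variable 1: 1, 2, 6, 5, 3, 4
Ranks of variable 2: 6, 2, 5, 1, 3, 4
d = r₁ − r₂: -5, 0, 1, 4, 0, 0
d²: 25, 0, 1, 16, 0, 0; Σd² = 42
ρ = 1 − 6·42/(6·35) = 1 − 252/210 = -0.200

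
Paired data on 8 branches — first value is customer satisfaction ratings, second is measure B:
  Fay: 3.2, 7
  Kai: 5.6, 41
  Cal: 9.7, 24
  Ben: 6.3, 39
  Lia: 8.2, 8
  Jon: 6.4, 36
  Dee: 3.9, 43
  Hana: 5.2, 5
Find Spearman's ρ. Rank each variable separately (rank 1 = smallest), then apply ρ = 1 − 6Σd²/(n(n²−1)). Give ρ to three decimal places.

0.000

Ranks of variable 1: 1, 4, 8, 5, 7, 6, 2, 3
Ranks of variable 2: 2, 7, 4, 6, 3, 5, 8, 1
d = r₁ − r₂: -1, -3, 4, -1, 4, 1, -6, 2
d²: 1, 9, 16, 1, 16, 1, 36, 4; Σd² = 84
ρ = 1 − 6·84/(8·63) = 1 − 504/504 = 0.000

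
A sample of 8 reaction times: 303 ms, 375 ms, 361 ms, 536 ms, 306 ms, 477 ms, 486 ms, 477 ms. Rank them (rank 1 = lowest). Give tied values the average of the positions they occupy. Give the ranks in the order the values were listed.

1, 4, 3, 8, 2, 5.5, 7, 5.5

Sorted (ascending): 303, 306, 361, 375, 477, 477, 486, 536
The 2 values of 477 occupy positions 5–6 → average rank (5+6)/2 = 5.5.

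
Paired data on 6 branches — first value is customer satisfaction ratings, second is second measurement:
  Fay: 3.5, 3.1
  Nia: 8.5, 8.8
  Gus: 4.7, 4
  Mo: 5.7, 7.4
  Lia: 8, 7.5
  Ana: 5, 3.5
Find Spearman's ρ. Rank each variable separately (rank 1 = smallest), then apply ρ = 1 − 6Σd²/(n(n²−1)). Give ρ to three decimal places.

0.943

Ranks of variable 1: 1, 6, 2, 4, 5, 3
Ranks of variable 2: 1, 6, 3, 4, 5, 2
d = r₁ − r₂: 0, 0, -1, 0, 0, 1
d²: 0, 0, 1, 0, 0, 1; Σd² = 2
ρ = 1 − 6·2/(6·35) = 1 − 12/210 = 0.943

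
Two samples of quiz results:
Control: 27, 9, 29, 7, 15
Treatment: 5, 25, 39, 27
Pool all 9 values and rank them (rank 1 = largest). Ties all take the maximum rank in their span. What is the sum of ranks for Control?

27

Sorted (descending): 39, 29, 27, 27, 25, 15, 9, 7, 5
The 2 values of 27 occupy positions 3–4 → each gets rank 4.
Control values → pooled ranks: 27→4, 9→7, 29→2, 7→8, 15→6
Rank sum = 4 + 7 + 2 + 8 + 6 = 27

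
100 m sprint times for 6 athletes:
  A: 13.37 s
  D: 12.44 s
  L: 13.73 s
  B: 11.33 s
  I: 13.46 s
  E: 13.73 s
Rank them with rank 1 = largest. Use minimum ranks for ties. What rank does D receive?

5

Sorted (descending): 13.73, 13.73, 13.46, 13.37, 12.44, 11.33
The 2 values of 13.73 occupy positions 1–2 → each gets rank 1.
D has value 12.44 s → rank 5.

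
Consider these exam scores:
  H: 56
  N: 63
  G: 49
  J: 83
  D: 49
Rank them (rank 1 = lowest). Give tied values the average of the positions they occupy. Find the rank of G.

Sorted (ascending): 49, 49, 56, 63, 83
The 2 values of 49 occupy positions 1–2 → average rank (1+2)/2 = 1.5.
G has value 49 → rank 1.5.

1.5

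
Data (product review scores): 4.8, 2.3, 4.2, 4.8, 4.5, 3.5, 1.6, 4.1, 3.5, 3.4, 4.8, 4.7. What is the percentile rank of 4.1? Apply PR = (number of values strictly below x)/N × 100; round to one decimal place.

N = 12.
Strictly below 4.1: 5. Equal to 4.1: 1.
PR = 5/12 × 100 = 41.7

41.7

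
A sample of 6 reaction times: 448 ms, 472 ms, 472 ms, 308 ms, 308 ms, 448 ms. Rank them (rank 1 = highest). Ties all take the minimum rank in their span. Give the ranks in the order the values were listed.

Sorted (descending): 472, 472, 448, 448, 308, 308
The 2 values of 472 occupy positions 1–2 → each gets rank 1.
The 2 values of 448 occupy positions 3–4 → each gets rank 3.
The 2 values of 308 occupy positions 5–6 → each gets rank 5.

3, 1, 1, 5, 5, 3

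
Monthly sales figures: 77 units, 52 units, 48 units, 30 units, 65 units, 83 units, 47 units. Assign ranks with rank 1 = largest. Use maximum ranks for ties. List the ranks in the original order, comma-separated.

2, 4, 5, 7, 3, 1, 6

Sorted (descending): 83, 77, 65, 52, 48, 47, 30
No ties — each value takes its position as its rank.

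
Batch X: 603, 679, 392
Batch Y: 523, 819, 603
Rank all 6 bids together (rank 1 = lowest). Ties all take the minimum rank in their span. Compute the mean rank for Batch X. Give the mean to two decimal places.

3.00

Sorted (ascending): 392, 523, 603, 603, 679, 819
The 2 values of 603 occupy positions 3–4 → each gets rank 3.
Batch X values → pooled ranks: 603→3, 679→5, 392→1
Mean rank = (3 + 5 + 1) / 3 = 3.00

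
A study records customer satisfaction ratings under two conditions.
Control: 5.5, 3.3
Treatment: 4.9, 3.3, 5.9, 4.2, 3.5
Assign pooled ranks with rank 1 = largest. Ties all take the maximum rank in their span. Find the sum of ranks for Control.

9

Sorted (descending): 5.9, 5.5, 4.9, 4.2, 3.5, 3.3, 3.3
The 2 values of 3.3 occupy positions 6–7 → each gets rank 7.
Control values → pooled ranks: 5.5→2, 3.3→7
Rank sum = 2 + 7 = 9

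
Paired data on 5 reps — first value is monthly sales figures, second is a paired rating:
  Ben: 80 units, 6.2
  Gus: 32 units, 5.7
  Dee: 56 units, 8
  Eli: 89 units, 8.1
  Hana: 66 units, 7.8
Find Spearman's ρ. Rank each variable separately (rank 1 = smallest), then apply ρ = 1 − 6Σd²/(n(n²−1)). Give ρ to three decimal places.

Ranks of variable 1: 4, 1, 2, 5, 3
Ranks of variable 2: 2, 1, 4, 5, 3
d = r₁ − r₂: 2, 0, -2, 0, 0
d²: 4, 0, 4, 0, 0; Σd² = 8
ρ = 1 − 6·8/(5·24) = 1 − 48/120 = 0.600

0.600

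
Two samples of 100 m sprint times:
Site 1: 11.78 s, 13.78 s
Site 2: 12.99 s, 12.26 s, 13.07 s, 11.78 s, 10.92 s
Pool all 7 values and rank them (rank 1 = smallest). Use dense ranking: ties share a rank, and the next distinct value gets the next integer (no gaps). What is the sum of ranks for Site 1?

8

Sorted (ascending): 10.92, 11.78, 11.78, 12.26, 12.99, 13.07, 13.78
The 2 values of 11.78 share dense rank 2.
Remaining distinct values take the next consecutive integers.
Site 1 values → pooled ranks: 11.78→2, 13.78→6
Rank sum = 2 + 6 = 8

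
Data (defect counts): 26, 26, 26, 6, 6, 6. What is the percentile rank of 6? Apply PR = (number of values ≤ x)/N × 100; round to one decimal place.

N = 6.
Strictly below 6: 0. Equal to 6: 3.
PR = 3/6 × 100 = 50.0

50.0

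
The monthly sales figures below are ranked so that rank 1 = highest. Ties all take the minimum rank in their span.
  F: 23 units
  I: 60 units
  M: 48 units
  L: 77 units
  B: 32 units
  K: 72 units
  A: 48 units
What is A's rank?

Sorted (descending): 77, 72, 60, 48, 48, 32, 23
The 2 values of 48 occupy positions 4–5 → each gets rank 4.
A has value 48 units → rank 4.

4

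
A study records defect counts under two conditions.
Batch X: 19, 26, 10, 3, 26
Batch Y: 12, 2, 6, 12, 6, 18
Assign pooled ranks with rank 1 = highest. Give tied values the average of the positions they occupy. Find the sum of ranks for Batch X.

Sorted (descending): 26, 26, 19, 18, 12, 12, 10, 6, 6, 3, 2
The 2 values of 26 occupy positions 1–2 → average rank (1+2)/2 = 1.5.
The 2 values of 12 occupy positions 5–6 → average rank (5+6)/2 = 5.5.
The 2 values of 6 occupy positions 8–9 → average rank (8+9)/2 = 8.5.
Batch X values → pooled ranks: 19→3, 26→1.5, 10→7, 3→10, 26→1.5
Rank sum = 3 + 1.5 + 7 + 10 + 1.5 = 23

23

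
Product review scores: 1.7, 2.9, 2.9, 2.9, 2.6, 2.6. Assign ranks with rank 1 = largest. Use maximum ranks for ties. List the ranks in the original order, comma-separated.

Sorted (descending): 2.9, 2.9, 2.9, 2.6, 2.6, 1.7
The 3 values of 2.9 occupy positions 1–3 → each gets rank 3.
The 2 values of 2.6 occupy positions 4–5 → each gets rank 5.

6, 3, 3, 3, 5, 5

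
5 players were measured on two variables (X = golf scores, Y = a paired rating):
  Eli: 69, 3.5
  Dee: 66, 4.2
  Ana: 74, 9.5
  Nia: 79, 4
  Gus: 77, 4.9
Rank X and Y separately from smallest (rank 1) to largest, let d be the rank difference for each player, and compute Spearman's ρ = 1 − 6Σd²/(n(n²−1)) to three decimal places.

Ranks of variable 1: 2, 1, 3, 5, 4
Ranks of variable 2: 1, 3, 5, 2, 4
d = r₁ − r₂: 1, -2, -2, 3, 0
d²: 1, 4, 4, 9, 0; Σd² = 18
ρ = 1 − 6·18/(5·24) = 1 − 108/120 = 0.100

0.100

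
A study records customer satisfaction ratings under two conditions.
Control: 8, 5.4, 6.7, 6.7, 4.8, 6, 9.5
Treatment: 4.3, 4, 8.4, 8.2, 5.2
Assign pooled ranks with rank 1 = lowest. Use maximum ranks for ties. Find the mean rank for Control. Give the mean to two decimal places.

7.29

Sorted (ascending): 4, 4.3, 4.8, 5.2, 5.4, 6, 6.7, 6.7, 8, 8.2, 8.4, 9.5
The 2 values of 6.7 occupy positions 7–8 → each gets rank 8.
Control values → pooled ranks: 8→9, 5.4→5, 6.7→8, 6.7→8, 4.8→3, 6→6, 9.5→12
Mean rank = (9 + 5 + 8 + 8 + 3 + 6 + 12) / 7 = 7.29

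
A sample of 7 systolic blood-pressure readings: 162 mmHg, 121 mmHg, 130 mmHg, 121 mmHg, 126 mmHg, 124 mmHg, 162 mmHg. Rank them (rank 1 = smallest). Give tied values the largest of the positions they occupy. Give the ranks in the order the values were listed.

7, 2, 5, 2, 4, 3, 7

Sorted (ascending): 121, 121, 124, 126, 130, 162, 162
The 2 values of 121 occupy positions 1–2 → each gets rank 2.
The 2 values of 162 occupy positions 6–7 → each gets rank 7.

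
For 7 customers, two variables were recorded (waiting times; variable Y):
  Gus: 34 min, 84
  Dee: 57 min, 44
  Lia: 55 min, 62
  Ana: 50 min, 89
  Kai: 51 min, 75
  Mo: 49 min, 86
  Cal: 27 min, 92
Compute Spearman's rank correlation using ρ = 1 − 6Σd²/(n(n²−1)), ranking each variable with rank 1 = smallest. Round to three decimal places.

Ranks of variable 1: 2, 7, 6, 4, 5, 3, 1
Ranks of variable 2: 4, 1, 2, 6, 3, 5, 7
d = r₁ − r₂: -2, 6, 4, -2, 2, -2, -6
d²: 4, 36, 16, 4, 4, 4, 36; Σd² = 104
ρ = 1 − 6·104/(7·48) = 1 − 624/336 = -0.857

-0.857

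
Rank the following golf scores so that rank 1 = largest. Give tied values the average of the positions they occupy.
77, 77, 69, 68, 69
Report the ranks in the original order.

Sorted (descending): 77, 77, 69, 69, 68
The 2 values of 77 occupy positions 1–2 → average rank (1+2)/2 = 1.5.
The 2 values of 69 occupy positions 3–4 → average rank (3+4)/2 = 3.5.

1.5, 1.5, 3.5, 5, 3.5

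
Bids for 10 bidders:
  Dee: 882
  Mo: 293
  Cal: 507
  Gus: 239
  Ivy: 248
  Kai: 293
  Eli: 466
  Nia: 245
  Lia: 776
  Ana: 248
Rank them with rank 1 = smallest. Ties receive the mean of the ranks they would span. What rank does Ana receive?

Sorted (ascending): 239, 245, 248, 248, 293, 293, 466, 507, 776, 882
The 2 values of 248 occupy positions 3–4 → average rank (3+4)/2 = 3.5.
The 2 values of 293 occupy positions 5–6 → average rank (5+6)/2 = 5.5.
Ana has value 248 → rank 3.5.

3.5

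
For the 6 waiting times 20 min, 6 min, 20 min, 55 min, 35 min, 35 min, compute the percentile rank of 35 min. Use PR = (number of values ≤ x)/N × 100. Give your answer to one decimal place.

83.3

N = 6.
Strictly below 35: 3. Equal to 35: 2.
PR = 5/6 × 100 = 83.3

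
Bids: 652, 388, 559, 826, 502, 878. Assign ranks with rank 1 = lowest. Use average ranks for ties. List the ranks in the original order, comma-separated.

4, 1, 3, 5, 2, 6

Sorted (ascending): 388, 502, 559, 652, 826, 878
No ties — each value takes its position as its rank.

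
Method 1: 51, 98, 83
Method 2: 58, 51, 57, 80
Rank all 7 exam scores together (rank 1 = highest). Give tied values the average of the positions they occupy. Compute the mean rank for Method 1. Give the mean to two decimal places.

3.17

Sorted (descending): 98, 83, 80, 58, 57, 51, 51
The 2 values of 51 occupy positions 6–7 → average rank (6+7)/2 = 6.5.
Method 1 values → pooled ranks: 51→6.5, 98→1, 83→2
Mean rank = (6.5 + 1 + 2) / 3 = 3.17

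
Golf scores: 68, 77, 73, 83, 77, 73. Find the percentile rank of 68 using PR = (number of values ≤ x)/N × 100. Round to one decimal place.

N = 6.
Strictly below 68: 0. Equal to 68: 1.
PR = 1/6 × 100 = 16.7

16.7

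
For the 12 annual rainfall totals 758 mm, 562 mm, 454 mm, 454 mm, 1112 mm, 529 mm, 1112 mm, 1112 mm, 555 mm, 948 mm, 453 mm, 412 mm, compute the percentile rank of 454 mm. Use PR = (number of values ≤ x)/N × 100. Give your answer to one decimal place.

33.3

N = 12.
Strictly below 454: 2. Equal to 454: 2.
PR = 4/12 × 100 = 33.3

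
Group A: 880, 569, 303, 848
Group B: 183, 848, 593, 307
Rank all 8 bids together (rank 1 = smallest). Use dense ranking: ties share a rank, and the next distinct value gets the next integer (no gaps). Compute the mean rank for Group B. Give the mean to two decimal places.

Sorted (ascending): 183, 303, 307, 569, 593, 848, 848, 880
The 2 values of 848 share dense rank 6.
Remaining distinct values take the next consecutive integers.
Group B values → pooled ranks: 183→1, 848→6, 593→5, 307→3
Mean rank = (1 + 6 + 5 + 3) / 4 = 3.75

3.75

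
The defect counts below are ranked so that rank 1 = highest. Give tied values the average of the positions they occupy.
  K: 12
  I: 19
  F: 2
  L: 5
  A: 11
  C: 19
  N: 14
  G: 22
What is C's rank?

2.5

Sorted (descending): 22, 19, 19, 14, 12, 11, 5, 2
The 2 values of 19 occupy positions 2–3 → average rank (2+3)/2 = 2.5.
C has value 19 → rank 2.5.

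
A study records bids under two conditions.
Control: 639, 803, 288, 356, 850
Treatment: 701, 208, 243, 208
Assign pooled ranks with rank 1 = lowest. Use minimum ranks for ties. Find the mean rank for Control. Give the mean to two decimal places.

6.40

Sorted (ascending): 208, 208, 243, 288, 356, 639, 701, 803, 850
The 2 values of 208 occupy positions 1–2 → each gets rank 1.
Control values → pooled ranks: 639→6, 803→8, 288→4, 356→5, 850→9
Mean rank = (6 + 8 + 4 + 5 + 9) / 5 = 6.40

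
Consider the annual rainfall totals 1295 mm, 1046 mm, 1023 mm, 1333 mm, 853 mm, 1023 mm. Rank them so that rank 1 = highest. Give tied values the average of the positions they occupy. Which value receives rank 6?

853

Sorted (descending): 1333, 1295, 1046, 1023, 1023, 853
The 2 values of 1023 occupy positions 4–5 → average rank (4+5)/2 = 4.5.
Rank 6 → value 853.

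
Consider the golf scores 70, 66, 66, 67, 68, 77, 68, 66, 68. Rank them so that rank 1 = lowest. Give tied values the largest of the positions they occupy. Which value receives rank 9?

77

Sorted (ascending): 66, 66, 66, 67, 68, 68, 68, 70, 77
The 3 values of 66 occupy positions 1–3 → each gets rank 3.
The 3 values of 68 occupy positions 5–7 → each gets rank 7.
Rank 9 → value 77.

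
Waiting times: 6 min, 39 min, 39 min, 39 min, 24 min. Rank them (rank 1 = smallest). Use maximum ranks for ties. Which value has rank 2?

Sorted (ascending): 6, 24, 39, 39, 39
The 3 values of 39 occupy positions 3–5 → each gets rank 5.
Rank 2 → value 24.

24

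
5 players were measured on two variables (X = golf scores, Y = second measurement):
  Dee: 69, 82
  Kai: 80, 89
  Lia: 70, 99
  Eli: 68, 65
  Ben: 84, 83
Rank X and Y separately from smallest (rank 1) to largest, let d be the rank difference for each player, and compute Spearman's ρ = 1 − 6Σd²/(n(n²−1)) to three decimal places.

Ranks of variable 1: 2, 4, 3, 1, 5
Ranks of variable 2: 2, 4, 5, 1, 3
d = r₁ − r₂: 0, 0, -2, 0, 2
d²: 0, 0, 4, 0, 4; Σd² = 8
ρ = 1 − 6·8/(5·24) = 1 − 48/120 = 0.600

0.600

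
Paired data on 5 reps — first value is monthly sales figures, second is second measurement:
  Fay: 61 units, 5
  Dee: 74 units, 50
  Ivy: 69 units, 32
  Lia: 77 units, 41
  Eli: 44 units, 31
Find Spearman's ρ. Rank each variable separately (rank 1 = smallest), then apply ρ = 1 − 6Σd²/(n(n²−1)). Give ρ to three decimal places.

Ranks of variable 1: 2, 4, 3, 5, 1
Ranks of variable 2: 1, 5, 3, 4, 2
d = r₁ − r₂: 1, -1, 0, 1, -1
d²: 1, 1, 0, 1, 1; Σd² = 4
ρ = 1 − 6·4/(5·24) = 1 − 24/120 = 0.800

0.800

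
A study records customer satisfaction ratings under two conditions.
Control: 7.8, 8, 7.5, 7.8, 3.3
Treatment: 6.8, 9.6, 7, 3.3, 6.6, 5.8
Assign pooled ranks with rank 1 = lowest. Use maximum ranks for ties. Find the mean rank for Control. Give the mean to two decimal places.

Sorted (ascending): 3.3, 3.3, 5.8, 6.6, 6.8, 7, 7.5, 7.8, 7.8, 8, 9.6
The 2 values of 3.3 occupy positions 1–2 → each gets rank 2.
The 2 values of 7.8 occupy positions 8–9 → each gets rank 9.
Control values → pooled ranks: 7.8→9, 8→10, 7.5→7, 7.8→9, 3.3→2
Mean rank = (9 + 10 + 7 + 9 + 2) / 5 = 7.40

7.40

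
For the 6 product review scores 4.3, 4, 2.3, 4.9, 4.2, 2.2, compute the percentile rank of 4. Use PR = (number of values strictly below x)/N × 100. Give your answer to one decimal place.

N = 6.
Strictly below 4: 2. Equal to 4: 1.
PR = 2/6 × 100 = 33.3

33.3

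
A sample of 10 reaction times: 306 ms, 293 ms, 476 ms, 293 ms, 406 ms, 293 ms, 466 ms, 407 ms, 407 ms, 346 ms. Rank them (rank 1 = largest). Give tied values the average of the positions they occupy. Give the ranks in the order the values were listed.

Sorted (descending): 476, 466, 407, 407, 406, 346, 306, 293, 293, 293
The 2 values of 407 occupy positions 3–4 → average rank (3+4)/2 = 3.5.
The 3 values of 293 occupy positions 8–10 → average rank 9.

7, 9, 1, 9, 5, 9, 2, 3.5, 3.5, 6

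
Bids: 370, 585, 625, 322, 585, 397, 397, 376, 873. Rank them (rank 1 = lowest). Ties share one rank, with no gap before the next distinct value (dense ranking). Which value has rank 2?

370

Sorted (ascending): 322, 370, 376, 397, 397, 585, 585, 625, 873
The 2 values of 397 share dense rank 4.
The 2 values of 585 share dense rank 5.
Remaining distinct values take the next consecutive integers.
Rank 2 → value 370.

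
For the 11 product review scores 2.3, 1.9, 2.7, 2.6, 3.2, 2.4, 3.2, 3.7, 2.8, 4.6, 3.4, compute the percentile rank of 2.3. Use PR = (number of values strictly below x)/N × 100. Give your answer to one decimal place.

N = 11.
Strictly below 2.3: 1. Equal to 2.3: 1.
PR = 1/11 × 100 = 9.1

9.1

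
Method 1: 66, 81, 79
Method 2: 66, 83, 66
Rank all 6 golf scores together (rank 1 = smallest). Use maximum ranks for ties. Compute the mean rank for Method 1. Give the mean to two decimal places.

Sorted (ascending): 66, 66, 66, 79, 81, 83
The 3 values of 66 occupy positions 1–3 → each gets rank 3.
Method 1 values → pooled ranks: 66→3, 81→5, 79→4
Mean rank = (3 + 5 + 4) / 3 = 4.00

4.00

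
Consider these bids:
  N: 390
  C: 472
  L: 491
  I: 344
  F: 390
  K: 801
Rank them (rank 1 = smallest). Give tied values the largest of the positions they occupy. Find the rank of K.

6

Sorted (ascending): 344, 390, 390, 472, 491, 801
The 2 values of 390 occupy positions 2–3 → each gets rank 3.
K has value 801 → rank 6.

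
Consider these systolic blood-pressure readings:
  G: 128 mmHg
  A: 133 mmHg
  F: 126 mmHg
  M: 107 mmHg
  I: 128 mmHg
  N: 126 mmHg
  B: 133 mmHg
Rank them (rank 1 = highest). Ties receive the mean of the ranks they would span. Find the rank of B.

1.5

Sorted (descending): 133, 133, 128, 128, 126, 126, 107
The 2 values of 133 occupy positions 1–2 → average rank (1+2)/2 = 1.5.
The 2 values of 128 occupy positions 3–4 → average rank (3+4)/2 = 3.5.
The 2 values of 126 occupy positions 5–6 → average rank (5+6)/2 = 5.5.
B has value 133 mmHg → rank 1.5.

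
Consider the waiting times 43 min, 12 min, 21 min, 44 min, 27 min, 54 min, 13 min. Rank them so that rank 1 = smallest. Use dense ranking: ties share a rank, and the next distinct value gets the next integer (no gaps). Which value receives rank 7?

54

Sorted (ascending): 12, 13, 21, 27, 43, 44, 54
No ties — each value takes its position as its rank.
Rank 7 → value 54.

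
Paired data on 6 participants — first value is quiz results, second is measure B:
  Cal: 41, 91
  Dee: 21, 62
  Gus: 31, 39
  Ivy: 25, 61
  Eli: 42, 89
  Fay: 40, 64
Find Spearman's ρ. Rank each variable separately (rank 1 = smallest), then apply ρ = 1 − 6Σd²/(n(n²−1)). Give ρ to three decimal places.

0.714

Ranks of variable 1: 5, 1, 3, 2, 6, 4
Ranks of variable 2: 6, 3, 1, 2, 5, 4
d = r₁ − r₂: -1, -2, 2, 0, 1, 0
d²: 1, 4, 4, 0, 1, 0; Σd² = 10
ρ = 1 − 6·10/(6·35) = 1 − 60/210 = 0.714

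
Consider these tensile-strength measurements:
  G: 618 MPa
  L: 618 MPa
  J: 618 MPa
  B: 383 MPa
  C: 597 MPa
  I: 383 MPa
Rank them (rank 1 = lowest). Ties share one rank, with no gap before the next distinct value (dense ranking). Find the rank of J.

Sorted (ascending): 383, 383, 597, 618, 618, 618
The 2 values of 383 share dense rank 1.
The 3 values of 618 share dense rank 3.
Remaining distinct values take the next consecutive integers.
J has value 618 MPa → rank 3.

3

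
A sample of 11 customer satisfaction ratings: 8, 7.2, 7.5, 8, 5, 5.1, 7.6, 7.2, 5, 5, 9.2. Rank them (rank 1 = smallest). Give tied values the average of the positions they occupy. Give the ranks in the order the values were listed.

9.5, 5.5, 7, 9.5, 2, 4, 8, 5.5, 2, 2, 11

Sorted (ascending): 5, 5, 5, 5.1, 7.2, 7.2, 7.5, 7.6, 8, 8, 9.2
The 3 values of 5 occupy positions 1–3 → average rank 2.
The 2 values of 7.2 occupy positions 5–6 → average rank (5+6)/2 = 5.5.
The 2 values of 8 occupy positions 9–10 → average rank (9+10)/2 = 9.5.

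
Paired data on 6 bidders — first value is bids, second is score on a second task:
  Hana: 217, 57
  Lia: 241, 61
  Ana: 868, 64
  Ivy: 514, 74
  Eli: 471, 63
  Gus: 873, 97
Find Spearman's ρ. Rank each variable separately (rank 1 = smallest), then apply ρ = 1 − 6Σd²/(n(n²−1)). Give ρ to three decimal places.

0.943

Ranks of variable 1: 1, 2, 5, 4, 3, 6
Ranks of variable 2: 1, 2, 4, 5, 3, 6
d = r₁ − r₂: 0, 0, 1, -1, 0, 0
d²: 0, 0, 1, 1, 0, 0; Σd² = 2
ρ = 1 − 6·2/(6·35) = 1 − 12/210 = 0.943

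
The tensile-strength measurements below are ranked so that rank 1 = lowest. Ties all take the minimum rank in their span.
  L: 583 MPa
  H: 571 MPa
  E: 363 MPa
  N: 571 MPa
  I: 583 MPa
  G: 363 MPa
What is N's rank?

3

Sorted (ascending): 363, 363, 571, 571, 583, 583
The 2 values of 363 occupy positions 1–2 → each gets rank 1.
The 2 values of 571 occupy positions 3–4 → each gets rank 3.
The 2 values of 583 occupy positions 5–6 → each gets rank 5.
N has value 571 MPa → rank 3.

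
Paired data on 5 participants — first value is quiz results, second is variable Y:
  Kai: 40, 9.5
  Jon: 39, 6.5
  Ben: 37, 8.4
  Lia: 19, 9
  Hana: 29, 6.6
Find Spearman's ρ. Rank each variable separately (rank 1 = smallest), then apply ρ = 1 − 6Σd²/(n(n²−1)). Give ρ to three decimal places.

Ranks of variable 1: 5, 4, 3, 1, 2
Ranks of variable 2: 5, 1, 3, 4, 2
d = r₁ − r₂: 0, 3, 0, -3, 0
d²: 0, 9, 0, 9, 0; Σd² = 18
ρ = 1 − 6·18/(5·24) = 1 − 108/120 = 0.100

0.100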